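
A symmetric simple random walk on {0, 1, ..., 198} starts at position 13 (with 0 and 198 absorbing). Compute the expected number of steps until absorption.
E[τ | X_0 = 13] = 2405

Let v_k = E[τ | X_0 = k]. Boundary: v_0 = v_198 = 0. Recurrence: v_k = 1 + (v_{k-1} + v_{k+1})/2 for 1 ≤ k ≤ 197. The particular solution to v_k − (v_{k-1} + v_{k+1})/2 = 1 is v_k = −k^2. Adding homogeneous solution A + B k and matching boundaries gives v_k = k (198 − k). Substituting k = 13: v_13 = 13 · 185 = 2405.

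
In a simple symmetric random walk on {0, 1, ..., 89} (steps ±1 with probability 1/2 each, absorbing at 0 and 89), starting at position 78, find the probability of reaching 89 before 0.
P(hit 89 before 0) = 78/89

Let u_k = P(hit 89 before 0 | start at k). Then u_0 = 0, u_89 = 1, and u_k = u_{k-1}/2 + u_{k+1}/2 for 1 ≤ k ≤ 88. This harmonic recurrence is solved by u_k = k/89, giving u_78 = 78/89.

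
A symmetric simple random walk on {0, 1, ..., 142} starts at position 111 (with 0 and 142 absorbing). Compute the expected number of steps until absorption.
E[τ | X_0 = 111] = 3441

Let v_k = E[τ | X_0 = k]. Boundary: v_0 = v_142 = 0. Recurrence: v_k = 1 + (v_{k-1} + v_{k+1})/2 for 1 ≤ k ≤ 141. The particular solution to v_k − (v_{k-1} + v_{k+1})/2 = 1 is v_k = −k^2. Adding homogeneous solution A + B k and matching boundaries gives v_k = k (142 − k). Substituting k = 111: v_111 = 111 · 31 = 3441.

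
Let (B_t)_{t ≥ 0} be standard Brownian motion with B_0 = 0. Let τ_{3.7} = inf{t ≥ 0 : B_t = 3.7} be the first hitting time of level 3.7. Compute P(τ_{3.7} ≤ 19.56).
P(τ_{3.7} ≤ 19.56) = 2(1 − Φ(3.7/√19.56)) = 2(1 − Φ(0.8366)) ≈ 0.4028

By the reflection principle for standard BM, P(τ_b ≤ t) = 2 · P(B_t ≥ b). Since B_t ~ N(0, t), P(B_t ≥ 3.7) = 1 − Φ(3.7/√t) = 1 − Φ(3.7/√19.56) = 1 − Φ(0.8366) ≈ 0.20141. Doubling: P(τ_{3.7} ≤ 19.56) ≈ 2 · 0.20141 = 0.40282 ≈ 0.4028.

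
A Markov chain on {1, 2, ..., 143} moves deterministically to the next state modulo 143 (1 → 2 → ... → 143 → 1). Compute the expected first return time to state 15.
E[T_15 | X_0 = 15] = 143

The chain cycles deterministically, so starting at state 15 it returns in exactly 143 steps. Equivalently, the stationary distribution is uniform π_j = 1/143 for every state j, so by Kac's formula E[T_15] = 1/π_15 = 143.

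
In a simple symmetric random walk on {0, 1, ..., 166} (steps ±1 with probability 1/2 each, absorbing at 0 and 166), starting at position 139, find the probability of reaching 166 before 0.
P(hit 166 before 0) = 139/166

Let u_k = P(hit 166 before 0 | start at k). Then u_0 = 0, u_166 = 1, and u_k = u_{k-1}/2 + u_{k+1}/2 for 1 ≤ k ≤ 165. This harmonic recurrence is solved by u_k = k/166, giving u_139 = 139/166.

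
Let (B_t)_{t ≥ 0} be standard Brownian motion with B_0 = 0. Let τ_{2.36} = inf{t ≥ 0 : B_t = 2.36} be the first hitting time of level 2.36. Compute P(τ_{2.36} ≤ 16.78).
P(τ_{2.36} ≤ 16.78) = 2(1 − Φ(2.36/√16.78)) = 2(1 − Φ(0.5761)) ≈ 0.5645

By the reflection principle for standard BM, P(τ_b ≤ t) = 2 · P(B_t ≥ b). Since B_t ~ N(0, t), P(B_t ≥ 2.36) = 1 − Φ(2.36/√t) = 1 − Φ(2.36/√16.78) = 1 − Φ(0.5761) ≈ 0.28227. Doubling: P(τ_{2.36} ≤ 16.78) ≈ 2 · 0.28227 = 0.56454 ≈ 0.5645.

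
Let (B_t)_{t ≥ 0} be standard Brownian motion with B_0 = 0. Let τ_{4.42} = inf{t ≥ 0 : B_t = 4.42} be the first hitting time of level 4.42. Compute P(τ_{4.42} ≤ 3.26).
P(τ_{4.42} ≤ 3.26) = 2(1 − Φ(4.42/√3.26)) = 2(1 − Φ(2.4480)) ≈ 0.0144

By the reflection principle for standard BM, P(τ_b ≤ t) = 2 · P(B_t ≥ b). Since B_t ~ N(0, t), P(B_t ≥ 4.42) = 1 − Φ(4.42/√t) = 1 − Φ(4.42/√3.26) = 1 − Φ(2.4480) ≈ 0.00718. Doubling: P(τ_{4.42} ≤ 3.26) ≈ 2 · 0.00718 = 0.01436 ≈ 0.0144.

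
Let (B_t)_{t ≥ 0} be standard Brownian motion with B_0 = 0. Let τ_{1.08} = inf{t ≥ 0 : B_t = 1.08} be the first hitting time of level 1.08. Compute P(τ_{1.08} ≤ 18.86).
P(τ_{1.08} ≤ 18.86) = 2(1 − Φ(1.08/√18.86)) = 2(1 − Φ(0.2487)) ≈ 0.8036

By the reflection principle for standard BM, P(τ_b ≤ t) = 2 · P(B_t ≥ b). Since B_t ~ N(0, t), P(B_t ≥ 1.08) = 1 − Φ(1.08/√t) = 1 − Φ(1.08/√18.86) = 1 − Φ(0.2487) ≈ 0.40180. Doubling: P(τ_{1.08} ≤ 18.86) ≈ 2 · 0.40180 = 0.80360 ≈ 0.8036.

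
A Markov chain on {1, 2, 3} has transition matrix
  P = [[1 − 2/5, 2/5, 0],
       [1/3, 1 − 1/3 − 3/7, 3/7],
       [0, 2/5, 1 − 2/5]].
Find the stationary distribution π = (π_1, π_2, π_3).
π = (35/122, 21/61, 45/122)

This is a birth-death chain on three states, which satisfies detailed balance: π_1 · P_{12} = π_2 · P_{21} and π_2 · P_{23} = π_3 · P_{32}.
From π_1 · 2/5 = π_2 · 1/3: π_2/π_1 = (2/5)/(1/3) = 6/5.
From π_2 · 3/7 = π_3 · 2/5: π_3/π_2 = (3/7)/(2/5) = 15/14.
Take π_1 proportional to 1; then unnormalized π = (1, 6/5, 9/7). Normalize by dividing by the sum 122/35:
  π = (35/122, 21/61, 45/122).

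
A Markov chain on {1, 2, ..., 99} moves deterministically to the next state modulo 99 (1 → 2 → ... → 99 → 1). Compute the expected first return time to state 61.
E[T_61 | X_0 = 61] = 99

The chain cycles deterministically, so starting at state 61 it returns in exactly 99 steps. Equivalently, the stationary distribution is uniform π_j = 1/99 for every state j, so by Kac's formula E[T_61] = 1/π_61 = 99.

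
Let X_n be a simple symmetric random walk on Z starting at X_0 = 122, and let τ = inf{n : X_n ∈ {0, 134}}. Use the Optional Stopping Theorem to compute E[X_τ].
E[X_τ] = 122

X_n is a martingale and τ is a bounded-mean stopping time (indeed τ is finite a.s. with bounded expectation since the walk is in a bounded region). By the OST, E[X_τ] = E[X_0] = 122. Equivalently: E[X_τ] = 134 · P(hit 134 first) + 0 · P(hit 0 first) = 134 · (122/134) = 122.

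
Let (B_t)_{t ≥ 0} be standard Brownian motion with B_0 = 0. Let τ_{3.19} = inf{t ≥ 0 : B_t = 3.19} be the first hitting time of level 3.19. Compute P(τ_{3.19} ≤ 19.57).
P(τ_{3.19} ≤ 19.57) = 2(1 − Φ(3.19/√19.57)) = 2(1 − Φ(0.7211)) ≈ 0.4708

By the reflection principle for standard BM, P(τ_b ≤ t) = 2 · P(B_t ≥ b). Since B_t ~ N(0, t), P(B_t ≥ 3.19) = 1 − Φ(3.19/√t) = 1 − Φ(3.19/√19.57) = 1 − Φ(0.7211) ≈ 0.23542. Doubling: P(τ_{3.19} ≤ 19.57) ≈ 2 · 0.23542 = 0.47084 ≈ 0.4708.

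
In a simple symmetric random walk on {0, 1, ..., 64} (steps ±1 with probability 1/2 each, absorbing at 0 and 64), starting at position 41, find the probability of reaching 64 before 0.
P(hit 64 before 0) = 41/64

Let u_k = P(hit 64 before 0 | start at k). Then u_0 = 0, u_64 = 1, and u_k = u_{k-1}/2 + u_{k+1}/2 for 1 ≤ k ≤ 63. This harmonic recurrence is solved by u_k = k/64, giving u_41 = 41/64.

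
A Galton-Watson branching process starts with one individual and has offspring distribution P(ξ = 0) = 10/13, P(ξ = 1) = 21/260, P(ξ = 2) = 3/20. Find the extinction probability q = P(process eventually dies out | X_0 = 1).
q = 1

Mean offspring μ = 0·10/13 + 1·21/260 + 2·3/20 = 99/260 ≤ 1. For μ ≤ 1 with offspring not concentrated at 1, the Galton-Watson process goes extinct almost surely, so q = 1.
(Algebraic check: The pgf is f(s) = 10/13 + 21/260·s + 3/20·s². The extinction probability q is the smallest fixed point of f in [0, 1]. Setting s = f(s):
  3/20·s² + (21/260 − 1)·s + 10/13 = 0
  3/20·s² − (10/13 + 3/20)·s + 10/13 = 0
which factors as (s − 1)·(3/20·s − 10/13) = 0, giving roots s = 1 and s = (10/13)/(3/20) = 200/39. Since 200/39 ≥ 1, the smallest root in [0, 1] is s = 1.)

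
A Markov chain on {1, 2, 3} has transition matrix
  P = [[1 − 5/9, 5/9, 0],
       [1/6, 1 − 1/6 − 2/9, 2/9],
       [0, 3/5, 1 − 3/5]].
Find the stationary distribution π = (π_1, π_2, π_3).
π = (81/451, 270/451, 100/451)

This is a birth-death chain on three states, which satisfies detailed balance: π_1 · P_{12} = π_2 · P_{21} and π_2 · P_{23} = π_3 · P_{32}.
From π_1 · 5/9 = π_2 · 1/6: π_2/π_1 = (5/9)/(1/6) = 10/3.
From π_2 · 2/9 = π_3 · 3/5: π_3/π_2 = (2/9)/(3/5) = 10/27.
Take π_1 proportional to 1; then unnormalized π = (1, 10/3, 100/81). Normalize by dividing by the sum 451/81:
  π = (81/451, 270/451, 100/451).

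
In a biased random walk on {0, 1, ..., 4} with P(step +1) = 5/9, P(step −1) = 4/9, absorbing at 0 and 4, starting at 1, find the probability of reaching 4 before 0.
P(hit 4 before 0) = (1 − (4/5)^1) / (1 − (4/5)^4) = 125/369

Let u_k denote P(reach 4 before 0 | start at k). Boundary: u_0 = 0, u_4 = 1. Recurrence: u_k = 5/9·u_{k+1} + 4/9·u_{k-1} for 1 ≤ k ≤ 3. Try u_k = A + B·r^k with r = q/p = (4/9)/(5/9) = 4/5. Substitution satisfies the recurrence; boundary conditions give:
  u_k = (1 − r^k) / (1 − r^N) = (1 − (4/5)^1) / (1 − (4/5)^4) = 125/369.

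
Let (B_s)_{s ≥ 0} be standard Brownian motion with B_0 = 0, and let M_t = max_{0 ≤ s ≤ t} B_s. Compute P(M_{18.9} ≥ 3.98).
P(M_{18.9} ≥ 3.98) = 2·P(B_{18.9} ≥ 3.98) = 2(1 − Φ(3.98/√18.9)) ≈ 0.3599

By the reflection principle for Brownian motion, P(M_t ≥ a) = 2 · P(B_t ≥ a) for a ≥ 0. Since B_t ~ N(0, t), P(B_t ≥ 3.98) = 1 − Φ(3.98/√t) = 1 − Φ(3.98/√18.9) = 1 − Φ(0.9155). So
  P(M_{18.9} ≥ 3.98) = 2(1 − Φ(0.9155)) ≈ 0.3599.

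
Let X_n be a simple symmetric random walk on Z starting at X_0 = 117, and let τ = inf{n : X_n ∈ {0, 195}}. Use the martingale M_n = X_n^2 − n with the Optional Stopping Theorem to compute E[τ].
E[τ] = 9126

M_n = X_n^2 − n is a martingale (since E[X_{n+1}^2 | F_n] = X_n^2 + 1). By OST (τ has finite mean in a bounded region), E[M_τ] = E[M_0] = X_0^2 − 0 = 117^2 = 13689. Also E[M_τ] = E[X_τ^2] − E[τ]. The walk exits at 0 or 195, with P(hit 195 first) = 117/195, so E[X_τ^2] = 195^2 · 117/195 + 0 = 22815. Thus E[τ] = E[X_τ^2] − E[M_τ] = 22815 − 13689 = 9126 = 117(195 − 117) = 9126.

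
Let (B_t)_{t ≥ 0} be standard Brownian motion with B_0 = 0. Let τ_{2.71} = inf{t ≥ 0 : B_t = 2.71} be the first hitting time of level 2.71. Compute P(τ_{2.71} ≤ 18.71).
P(τ_{2.71} ≤ 18.71) = 2(1 − Φ(2.71/√18.71)) = 2(1 − Φ(0.6265)) ≈ 0.5310

By the reflection principle for standard BM, P(τ_b ≤ t) = 2 · P(B_t ≥ b). Since B_t ~ N(0, t), P(B_t ≥ 2.71) = 1 − Φ(2.71/√t) = 1 − Φ(2.71/√18.71) = 1 − Φ(0.6265) ≈ 0.26549. Doubling: P(τ_{2.71} ≤ 18.71) ≈ 2 · 0.26549 = 0.53098 ≈ 0.5310.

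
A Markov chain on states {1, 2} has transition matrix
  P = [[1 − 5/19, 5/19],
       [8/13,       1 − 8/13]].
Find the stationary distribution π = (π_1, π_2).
π_1 = 152/217, π_2 = 65/217

Solve πP = π with π_1 + π_2 = 1. From πP = π: π_1 · (1 − 5/19) + π_2 · 8/13 = π_1 ⇒ π_2 · 8/13 = π_1 · 5/19 ⇒ π_2/π_1 = (5/19)/(8/13) = 65/152. Together with π_1 + π_2 = 1:
  π_1 = (8/13)/(5/19 + 8/13) = (8/13)/(217/247) = 152/217,
  π_2 = (5/19)/(5/19 + 8/13) = (5/19)/(217/247) = 65/217.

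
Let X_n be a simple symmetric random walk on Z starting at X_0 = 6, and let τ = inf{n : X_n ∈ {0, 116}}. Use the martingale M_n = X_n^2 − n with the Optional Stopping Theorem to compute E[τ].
E[τ] = 660

M_n = X_n^2 − n is a martingale (since E[X_{n+1}^2 | F_n] = X_n^2 + 1). By OST (τ has finite mean in a bounded region), E[M_τ] = E[M_0] = X_0^2 − 0 = 6^2 = 36. Also E[M_τ] = E[X_τ^2] − E[τ]. The walk exits at 0 or 116, with P(hit 116 first) = 6/116, so E[X_τ^2] = 116^2 · 6/116 + 0 = 696. Thus E[τ] = E[X_τ^2] − E[M_τ] = 696 − 36 = 660 = 6(116 − 6) = 660.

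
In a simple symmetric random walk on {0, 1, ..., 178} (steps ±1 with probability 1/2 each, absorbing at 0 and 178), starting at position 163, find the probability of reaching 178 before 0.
P(hit 178 before 0) = 163/178

Let u_k = P(hit 178 before 0 | start at k). Then u_0 = 0, u_178 = 1, and u_k = u_{k-1}/2 + u_{k+1}/2 for 1 ≤ k ≤ 177. This harmonic recurrence is solved by u_k = k/178, giving u_163 = 163/178.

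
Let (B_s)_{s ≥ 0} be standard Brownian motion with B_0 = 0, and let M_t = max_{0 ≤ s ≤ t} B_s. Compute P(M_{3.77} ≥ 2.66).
P(M_{3.77} ≥ 2.66) = 2·P(B_{3.77} ≥ 2.66) = 2(1 − Φ(2.66/√3.77)) ≈ 0.1707

By the reflection principle for Brownian motion, P(M_t ≥ a) = 2 · P(B_t ≥ a) for a ≥ 0. Since B_t ~ N(0, t), P(B_t ≥ 2.66) = 1 − Φ(2.66/√t) = 1 − Φ(2.66/√3.77) = 1 − Φ(1.3700). So
  P(M_{3.77} ≥ 2.66) = 2(1 − Φ(1.3700)) ≈ 0.1707.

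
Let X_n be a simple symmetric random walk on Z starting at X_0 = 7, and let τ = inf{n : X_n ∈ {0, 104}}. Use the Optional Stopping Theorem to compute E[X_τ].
E[X_τ] = 7

X_n is a martingale and τ is a bounded-mean stopping time (indeed τ is finite a.s. with bounded expectation since the walk is in a bounded region). By the OST, E[X_τ] = E[X_0] = 7. Equivalently: E[X_τ] = 104 · P(hit 104 first) + 0 · P(hit 0 first) = 104 · (7/104) = 7.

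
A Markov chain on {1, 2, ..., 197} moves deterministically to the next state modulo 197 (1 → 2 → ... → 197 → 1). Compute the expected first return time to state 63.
E[T_63 | X_0 = 63] = 197

The chain cycles deterministically, so starting at state 63 it returns in exactly 197 steps. Equivalently, the stationary distribution is uniform π_j = 1/197 for every state j, so by Kac's formula E[T_63] = 1/π_63 = 197.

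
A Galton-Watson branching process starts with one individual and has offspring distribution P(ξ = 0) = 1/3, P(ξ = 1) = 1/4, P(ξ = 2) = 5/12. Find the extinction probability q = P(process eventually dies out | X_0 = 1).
q = 4/5

The pgf is f(s) = 1/3 + 1/4·s + 5/12·s². The extinction probability q is the smallest fixed point of f in [0, 1]. Setting s = f(s):
  5/12·s² + (1/4 − 1)·s + 1/3 = 0
  5/12·s² − (1/3 + 5/12)·s + 1/3 = 0
which factors as (s − 1)·(5/12·s − 1/3) = 0, giving roots s = 1 and s = (1/3)/(5/12) = 4/5.
Mean offspring μ = 1/4 + 2·5/12 = 13/12 > 1 (supercritical), so q < 1. The extinction probability is the smaller root: q = (1/3)/(5/12) = 4/5.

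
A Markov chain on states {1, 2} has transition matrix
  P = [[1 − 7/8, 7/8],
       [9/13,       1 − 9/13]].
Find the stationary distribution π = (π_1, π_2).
π_1 = 72/163, π_2 = 91/163

Solve πP = π with π_1 + π_2 = 1. From πP = π: π_1 · (1 − 7/8) + π_2 · 9/13 = π_1 ⇒ π_2 · 9/13 = π_1 · 7/8 ⇒ π_2/π_1 = (7/8)/(9/13) = 91/72. Together with π_1 + π_2 = 1:
  π_1 = (9/13)/(7/8 + 9/13) = (9/13)/(163/104) = 72/163,
  π_2 = (7/8)/(7/8 + 9/13) = (7/8)/(163/104) = 91/163.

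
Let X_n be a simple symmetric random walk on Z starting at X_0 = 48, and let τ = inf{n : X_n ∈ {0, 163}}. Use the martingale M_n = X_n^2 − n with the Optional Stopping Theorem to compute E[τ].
E[τ] = 5520

M_n = X_n^2 − n is a martingale (since E[X_{n+1}^2 | F_n] = X_n^2 + 1). By OST (τ has finite mean in a bounded region), E[M_τ] = E[M_0] = X_0^2 − 0 = 48^2 = 2304. Also E[M_τ] = E[X_τ^2] − E[τ]. The walk exits at 0 or 163, with P(hit 163 first) = 48/163, so E[X_τ^2] = 163^2 · 48/163 + 0 = 7824. Thus E[τ] = E[X_τ^2] − E[M_τ] = 7824 − 2304 = 5520 = 48(163 − 48) = 5520.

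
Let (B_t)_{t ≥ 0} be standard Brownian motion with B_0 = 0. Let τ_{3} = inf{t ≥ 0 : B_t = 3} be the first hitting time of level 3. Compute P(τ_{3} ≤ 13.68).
P(τ_{3} ≤ 13.68) = 2(1 − Φ(3/√13.68)) = 2(1 − Φ(0.8111)) ≈ 0.4173

By the reflection principle for standard BM, P(τ_b ≤ t) = 2 · P(B_t ≥ b). Since B_t ~ N(0, t), P(B_t ≥ 3) = 1 − Φ(3/√t) = 1 − Φ(3/√13.68) = 1 − Φ(0.8111) ≈ 0.20865. Doubling: P(τ_{3} ≤ 13.68) ≈ 2 · 0.20865 = 0.41730 ≈ 0.4173.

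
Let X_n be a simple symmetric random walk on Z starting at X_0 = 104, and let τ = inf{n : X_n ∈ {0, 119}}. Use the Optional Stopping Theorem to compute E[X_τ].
E[X_τ] = 104

X_n is a martingale and τ is a bounded-mean stopping time (indeed τ is finite a.s. with bounded expectation since the walk is in a bounded region). By the OST, E[X_τ] = E[X_0] = 104. Equivalently: E[X_τ] = 119 · P(hit 119 first) + 0 · P(hit 0 first) = 119 · (104/119) = 104.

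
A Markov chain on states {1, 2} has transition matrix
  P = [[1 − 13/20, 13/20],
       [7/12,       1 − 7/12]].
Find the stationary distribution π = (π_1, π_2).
π_1 = 35/74, π_2 = 39/74

Solve πP = π with π_1 + π_2 = 1. From πP = π: π_1 · (1 − 13/20) + π_2 · 7/12 = π_1 ⇒ π_2 · 7/12 = π_1 · 13/20 ⇒ π_2/π_1 = (13/20)/(7/12) = 39/35. Together with π_1 + π_2 = 1:
  π_1 = (7/12)/(13/20 + 7/12) = (7/12)/(37/30) = 35/74,
  π_2 = (13/20)/(13/20 + 7/12) = (13/20)/(37/30) = 39/74.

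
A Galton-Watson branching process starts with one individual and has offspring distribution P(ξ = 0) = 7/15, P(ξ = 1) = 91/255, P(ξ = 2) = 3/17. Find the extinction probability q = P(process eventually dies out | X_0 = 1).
q = 1

Mean offspring μ = 0·7/15 + 1·91/255 + 2·3/17 = 181/255 ≤ 1. For μ ≤ 1 with offspring not concentrated at 1, the Galton-Watson process goes extinct almost surely, so q = 1.
(Algebraic check: The pgf is f(s) = 7/15 + 91/255·s + 3/17·s². The extinction probability q is the smallest fixed point of f in [0, 1]. Setting s = f(s):
  3/17·s² + (91/255 − 1)·s + 7/15 = 0
  3/17·s² − (7/15 + 3/17)·s + 7/15 = 0
which factors as (s − 1)·(3/17·s − 7/15) = 0, giving roots s = 1 and s = (7/15)/(3/17) = 119/45. Since 119/45 ≥ 1, the smallest root in [0, 1] is s = 1.)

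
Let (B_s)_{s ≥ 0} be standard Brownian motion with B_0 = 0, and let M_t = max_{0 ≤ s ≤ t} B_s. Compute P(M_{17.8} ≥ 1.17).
P(M_{17.8} ≥ 1.17) = 2·P(B_{17.8} ≥ 1.17) = 2(1 − Φ(1.17/√17.8)) ≈ 0.7815

By the reflection principle for Brownian motion, P(M_t ≥ a) = 2 · P(B_t ≥ a) for a ≥ 0. Since B_t ~ N(0, t), P(B_t ≥ 1.17) = 1 − Φ(1.17/√t) = 1 − Φ(1.17/√17.8) = 1 − Φ(0.2773). So
  P(M_{17.8} ≥ 1.17) = 2(1 − Φ(0.2773)) ≈ 0.7815.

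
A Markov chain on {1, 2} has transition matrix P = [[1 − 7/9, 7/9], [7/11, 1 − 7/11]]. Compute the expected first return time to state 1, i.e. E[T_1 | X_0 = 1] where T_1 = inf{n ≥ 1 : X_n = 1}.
E[T_1 | X_0 = 1] = 1/π_1 = 20/9

For an irreducible recurrent Markov chain with stationary distribution π, E[T_i | X_0 = i] = 1/π_i (Kac's formula). Here π_1 = (7/11)/(7/9 + 7/11) = (7/11)/(140/99) = 9/20, so E[T_1 | X_0 = 1] = 1/π_1 = (7/9 + 7/11)/(7/11) = (140/99)/(7/11) = 20/9.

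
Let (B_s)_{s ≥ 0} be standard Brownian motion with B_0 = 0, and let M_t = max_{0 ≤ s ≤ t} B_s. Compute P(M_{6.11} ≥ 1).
P(M_{6.11} ≥ 1) = 2·P(B_{6.11} ≥ 1) = 2(1 − Φ(1/√6.11)) ≈ 0.6858

By the reflection principle for Brownian motion, P(M_t ≥ a) = 2 · P(B_t ≥ a) for a ≥ 0. Since B_t ~ N(0, t), P(B_t ≥ 1) = 1 − Φ(1/√t) = 1 − Φ(1/√6.11) = 1 − Φ(0.4046). So
  P(M_{6.11} ≥ 1) = 2(1 − Φ(0.4046)) ≈ 0.6858.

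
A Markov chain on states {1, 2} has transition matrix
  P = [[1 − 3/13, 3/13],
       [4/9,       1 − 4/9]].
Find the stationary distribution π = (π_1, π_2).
π_1 = 52/79, π_2 = 27/79

Solve πP = π with π_1 + π_2 = 1. From πP = π: π_1 · (1 − 3/13) + π_2 · 4/9 = π_1 ⇒ π_2 · 4/9 = π_1 · 3/13 ⇒ π_2/π_1 = (3/13)/(4/9) = 27/52. Together with π_1 + π_2 = 1:
  π_1 = (4/9)/(3/13 + 4/9) = (4/9)/(79/117) = 52/79,
  π_2 = (3/13)/(3/13 + 4/9) = (3/13)/(79/117) = 27/79.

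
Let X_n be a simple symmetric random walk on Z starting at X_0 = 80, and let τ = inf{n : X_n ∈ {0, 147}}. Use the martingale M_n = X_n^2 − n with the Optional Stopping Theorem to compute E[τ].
E[τ] = 5360

M_n = X_n^2 − n is a martingale (since E[X_{n+1}^2 | F_n] = X_n^2 + 1). By OST (τ has finite mean in a bounded region), E[M_τ] = E[M_0] = X_0^2 − 0 = 80^2 = 6400. Also E[M_τ] = E[X_τ^2] − E[τ]. The walk exits at 0 or 147, with P(hit 147 first) = 80/147, so E[X_τ^2] = 147^2 · 80/147 + 0 = 11760. Thus E[τ] = E[X_τ^2] − E[M_τ] = 11760 − 6400 = 5360 = 80(147 − 80) = 5360.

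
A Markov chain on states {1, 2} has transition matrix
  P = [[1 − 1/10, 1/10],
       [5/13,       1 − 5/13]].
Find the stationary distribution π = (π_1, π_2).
π_1 = 50/63, π_2 = 13/63

Solve πP = π with π_1 + π_2 = 1. From πP = π: π_1 · (1 − 1/10) + π_2 · 5/13 = π_1 ⇒ π_2 · 5/13 = π_1 · 1/10 ⇒ π_2/π_1 = (1/10)/(5/13) = 13/50. Together with π_1 + π_2 = 1:
  π_1 = (5/13)/(1/10 + 5/13) = (5/13)/(63/130) = 50/63,
  π_2 = (1/10)/(1/10 + 5/13) = (1/10)/(63/130) = 13/63.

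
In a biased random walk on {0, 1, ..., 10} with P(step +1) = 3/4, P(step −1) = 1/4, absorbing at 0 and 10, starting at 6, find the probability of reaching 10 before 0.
P(hit 10 before 0) = (1 − (1/3)^6) / (1 − (1/3)^10) = 7371/7381

Let u_k denote P(reach 10 before 0 | start at k). Boundary: u_0 = 0, u_10 = 1. Recurrence: u_k = 3/4·u_{k+1} + 1/4·u_{k-1} for 1 ≤ k ≤ 9. Try u_k = A + B·r^k with r = q/p = (1/4)/(3/4) = 1/3. Substitution satisfies the recurrence; boundary conditions give:
  u_k = (1 − r^k) / (1 − r^N) = (1 − (1/3)^6) / (1 − (1/3)^10) = 7371/7381.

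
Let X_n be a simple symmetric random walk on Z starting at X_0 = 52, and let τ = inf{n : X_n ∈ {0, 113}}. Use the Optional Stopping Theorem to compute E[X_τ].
E[X_τ] = 52

X_n is a martingale and τ is a bounded-mean stopping time (indeed τ is finite a.s. with bounded expectation since the walk is in a bounded region). By the OST, E[X_τ] = E[X_0] = 52. Equivalently: E[X_τ] = 113 · P(hit 113 first) + 0 · P(hit 0 first) = 113 · (52/113) = 52.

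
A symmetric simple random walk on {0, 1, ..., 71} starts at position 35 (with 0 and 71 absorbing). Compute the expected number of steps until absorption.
E[τ | X_0 = 35] = 1260

Let v_k = E[τ | X_0 = k]. Boundary: v_0 = v_71 = 0. Recurrence: v_k = 1 + (v_{k-1} + v_{k+1})/2 for 1 ≤ k ≤ 70. The particular solution to v_k − (v_{k-1} + v_{k+1})/2 = 1 is v_k = −k^2. Adding homogeneous solution A + B k and matching boundaries gives v_k = k (71 − k). Substituting k = 35: v_35 = 35 · 36 = 1260.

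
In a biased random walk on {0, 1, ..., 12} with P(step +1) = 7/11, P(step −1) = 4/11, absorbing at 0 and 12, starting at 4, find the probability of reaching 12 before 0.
P(hit 12 before 0) = (1 − (4/7)^4) / (1 − (4/7)^12) = 5764801/6444993

Let u_k denote P(reach 12 before 0 | start at k). Boundary: u_0 = 0, u_12 = 1. Recurrence: u_k = 7/11·u_{k+1} + 4/11·u_{k-1} for 1 ≤ k ≤ 11. Try u_k = A + B·r^k with r = q/p = (4/11)/(7/11) = 4/7. Substitution satisfies the recurrence; boundary conditions give:
  u_k = (1 − r^k) / (1 − r^N) = (1 − (4/7)^4) / (1 − (4/7)^12) = 5764801/6444993.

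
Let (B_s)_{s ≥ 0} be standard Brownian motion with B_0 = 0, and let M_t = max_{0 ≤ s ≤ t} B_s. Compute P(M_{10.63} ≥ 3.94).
P(M_{10.63} ≥ 3.94) = 2·P(B_{10.63} ≥ 3.94) = 2(1 − Φ(3.94/√10.63)) ≈ 0.2269

By the reflection principle for Brownian motion, P(M_t ≥ a) = 2 · P(B_t ≥ a) for a ≥ 0. Since B_t ~ N(0, t), P(B_t ≥ 3.94) = 1 − Φ(3.94/√t) = 1 − Φ(3.94/√10.63) = 1 − Φ(1.2085). So
  P(M_{10.63} ≥ 3.94) = 2(1 − Φ(1.2085)) ≈ 0.2269.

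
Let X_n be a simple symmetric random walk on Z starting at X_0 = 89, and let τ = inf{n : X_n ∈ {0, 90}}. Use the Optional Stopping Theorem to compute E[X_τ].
E[X_τ] = 89

X_n is a martingale and τ is a bounded-mean stopping time (indeed τ is finite a.s. with bounded expectation since the walk is in a bounded region). By the OST, E[X_τ] = E[X_0] = 89. Equivalently: E[X_τ] = 90 · P(hit 90 first) + 0 · P(hit 0 first) = 90 · (89/90) = 89.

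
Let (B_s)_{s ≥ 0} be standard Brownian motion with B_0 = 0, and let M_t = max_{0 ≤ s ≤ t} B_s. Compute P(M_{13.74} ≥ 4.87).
P(M_{13.74} ≥ 4.87) = 2·P(B_{13.74} ≥ 4.87) = 2(1 − Φ(4.87/√13.74)) ≈ 0.1889

By the reflection principle for Brownian motion, P(M_t ≥ a) = 2 · P(B_t ≥ a) for a ≥ 0. Since B_t ~ N(0, t), P(B_t ≥ 4.87) = 1 − Φ(4.87/√t) = 1 − Φ(4.87/√13.74) = 1 − Φ(1.3138). So
  P(M_{13.74} ≥ 4.87) = 2(1 − Φ(1.3138)) ≈ 0.1889.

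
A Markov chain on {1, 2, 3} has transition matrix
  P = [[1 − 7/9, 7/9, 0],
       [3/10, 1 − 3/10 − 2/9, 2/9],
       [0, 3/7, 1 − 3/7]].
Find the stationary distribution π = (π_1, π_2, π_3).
π = (729/3599, 1890/3599, 980/3599)

This is a birth-death chain on three states, which satisfies detailed balance: π_1 · P_{12} = π_2 · P_{21} and π_2 · P_{23} = π_3 · P_{32}.
From π_1 · 7/9 = π_2 · 3/10: π_2/π_1 = (7/9)/(3/10) = 70/27.
From π_2 · 2/9 = π_3 · 3/7: π_3/π_2 = (2/9)/(3/7) = 14/27.
Take π_1 proportional to 1; then unnormalized π = (1, 70/27, 980/729). Normalize by dividing by the sum 3599/729:
  π = (729/3599, 1890/3599, 980/3599).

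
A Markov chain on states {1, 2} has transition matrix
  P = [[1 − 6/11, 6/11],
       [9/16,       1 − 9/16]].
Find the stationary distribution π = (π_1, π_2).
π_1 = 33/65, π_2 = 32/65

Solve πP = π with π_1 + π_2 = 1. From πP = π: π_1 · (1 − 6/11) + π_2 · 9/16 = π_1 ⇒ π_2 · 9/16 = π_1 · 6/11 ⇒ π_2/π_1 = (6/11)/(9/16) = 32/33. Together with π_1 + π_2 = 1:
  π_1 = (9/16)/(6/11 + 9/16) = (9/16)/(195/176) = 33/65,
  π_2 = (6/11)/(6/11 + 9/16) = (6/11)/(195/176) = 32/65.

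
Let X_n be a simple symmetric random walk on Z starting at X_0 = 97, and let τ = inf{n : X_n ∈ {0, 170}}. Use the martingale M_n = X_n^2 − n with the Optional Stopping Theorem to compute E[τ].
E[τ] = 7081

M_n = X_n^2 − n is a martingale (since E[X_{n+1}^2 | F_n] = X_n^2 + 1). By OST (τ has finite mean in a bounded region), E[M_τ] = E[M_0] = X_0^2 − 0 = 97^2 = 9409. Also E[M_τ] = E[X_τ^2] − E[τ]. The walk exits at 0 or 170, with P(hit 170 first) = 97/170, so E[X_τ^2] = 170^2 · 97/170 + 0 = 16490. Thus E[τ] = E[X_τ^2] − E[M_τ] = 16490 − 9409 = 7081 = 97(170 − 97) = 7081.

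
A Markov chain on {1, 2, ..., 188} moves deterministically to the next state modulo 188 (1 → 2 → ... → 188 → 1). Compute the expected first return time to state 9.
E[T_9 | X_0 = 9] = 188

The chain cycles deterministically, so starting at state 9 it returns in exactly 188 steps. Equivalently, the stationary distribution is uniform π_j = 1/188 for every state j, so by Kac's formula E[T_9] = 1/π_9 = 188.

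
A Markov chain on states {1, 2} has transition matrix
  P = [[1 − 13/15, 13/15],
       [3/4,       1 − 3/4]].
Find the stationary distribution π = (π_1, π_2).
π_1 = 45/97, π_2 = 52/97

Solve πP = π with π_1 + π_2 = 1. From πP = π: π_1 · (1 − 13/15) + π_2 · 3/4 = π_1 ⇒ π_2 · 3/4 = π_1 · 13/15 ⇒ π_2/π_1 = (13/15)/(3/4) = 52/45. Together with π_1 + π_2 = 1:
  π_1 = (3/4)/(13/15 + 3/4) = (3/4)/(97/60) = 45/97,
  π_2 = (13/15)/(13/15 + 3/4) = (13/15)/(97/60) = 52/97.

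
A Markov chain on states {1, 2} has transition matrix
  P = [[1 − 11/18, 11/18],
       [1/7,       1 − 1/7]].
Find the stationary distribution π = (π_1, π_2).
π_1 = 18/95, π_2 = 77/95

Solve πP = π with π_1 + π_2 = 1. From πP = π: π_1 · (1 − 11/18) + π_2 · 1/7 = π_1 ⇒ π_2 · 1/7 = π_1 · 11/18 ⇒ π_2/π_1 = (11/18)/(1/7) = 77/18. Together with π_1 + π_2 = 1:
  π_1 = (1/7)/(11/18 + 1/7) = (1/7)/(95/126) = 18/95,
  π_2 = (11/18)/(11/18 + 1/7) = (11/18)/(95/126) = 77/95.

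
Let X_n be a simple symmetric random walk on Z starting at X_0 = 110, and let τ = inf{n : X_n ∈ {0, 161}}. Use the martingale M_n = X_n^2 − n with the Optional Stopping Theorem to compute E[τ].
E[τ] = 5610

M_n = X_n^2 − n is a martingale (since E[X_{n+1}^2 | F_n] = X_n^2 + 1). By OST (τ has finite mean in a bounded region), E[M_τ] = E[M_0] = X_0^2 − 0 = 110^2 = 12100. Also E[M_τ] = E[X_τ^2] − E[τ]. The walk exits at 0 or 161, with P(hit 161 first) = 110/161, so E[X_τ^2] = 161^2 · 110/161 + 0 = 17710. Thus E[τ] = E[X_τ^2] − E[M_τ] = 17710 − 12100 = 5610 = 110(161 − 110) = 5610.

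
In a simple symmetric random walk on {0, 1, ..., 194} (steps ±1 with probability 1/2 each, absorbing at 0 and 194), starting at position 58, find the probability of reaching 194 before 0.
P(hit 194 before 0) = 58/194 = 29/97

Let u_k = P(hit 194 before 0 | start at k). Then u_0 = 0, u_194 = 1, and u_k = u_{k-1}/2 + u_{k+1}/2 for 1 ≤ k ≤ 193. This harmonic recurrence is solved by u_k = k/194, giving u_58 = 58/194 = 29/97.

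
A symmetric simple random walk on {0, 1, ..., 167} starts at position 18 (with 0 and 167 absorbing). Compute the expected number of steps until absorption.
E[τ | X_0 = 18] = 2682

Let v_k = E[τ | X_0 = k]. Boundary: v_0 = v_167 = 0. Recurrence: v_k = 1 + (v_{k-1} + v_{k+1})/2 for 1 ≤ k ≤ 166. The particular solution to v_k − (v_{k-1} + v_{k+1})/2 = 1 is v_k = −k^2. Adding homogeneous solution A + B k and matching boundaries gives v_k = k (167 − k). Substituting k = 18: v_18 = 18 · 149 = 2682.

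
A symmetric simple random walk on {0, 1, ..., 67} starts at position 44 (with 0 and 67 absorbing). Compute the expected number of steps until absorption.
E[τ | X_0 = 44] = 1012

Let v_k = E[τ | X_0 = k]. Boundary: v_0 = v_67 = 0. Recurrence: v_k = 1 + (v_{k-1} + v_{k+1})/2 for 1 ≤ k ≤ 66. The particular solution to v_k − (v_{k-1} + v_{k+1})/2 = 1 is v_k = −k^2. Adding homogeneous solution A + B k and matching boundaries gives v_k = k (67 − k). Substituting k = 44: v_44 = 44 · 23 = 1012.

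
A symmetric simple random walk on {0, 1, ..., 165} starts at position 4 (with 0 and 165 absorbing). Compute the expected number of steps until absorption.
E[τ | X_0 = 4] = 644

Let v_k = E[τ | X_0 = k]. Boundary: v_0 = v_165 = 0. Recurrence: v_k = 1 + (v_{k-1} + v_{k+1})/2 for 1 ≤ k ≤ 164. The particular solution to v_k − (v_{k-1} + v_{k+1})/2 = 1 is v_k = −k^2. Adding homogeneous solution A + B k and matching boundaries gives v_k = k (165 − k). Substituting k = 4: v_4 = 4 · 161 = 644.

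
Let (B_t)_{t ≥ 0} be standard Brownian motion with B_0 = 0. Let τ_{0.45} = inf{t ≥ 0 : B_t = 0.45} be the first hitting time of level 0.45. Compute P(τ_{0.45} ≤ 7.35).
P(τ_{0.45} ≤ 7.35) = 2(1 − Φ(0.45/√7.35)) = 2(1 − Φ(0.1660)) ≈ 0.8682

By the reflection principle for standard BM, P(τ_b ≤ t) = 2 · P(B_t ≥ b). Since B_t ~ N(0, t), P(B_t ≥ 0.45) = 1 − Φ(0.45/√t) = 1 − Φ(0.45/√7.35) = 1 − Φ(0.1660) ≈ 0.43408. Doubling: P(τ_{0.45} ≤ 7.35) ≈ 2 · 0.43408 = 0.86816 ≈ 0.8682.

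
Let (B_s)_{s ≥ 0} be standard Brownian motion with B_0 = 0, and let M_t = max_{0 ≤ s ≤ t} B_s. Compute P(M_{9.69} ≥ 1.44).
P(M_{9.69} ≥ 1.44) = 2·P(B_{9.69} ≥ 1.44) = 2(1 − Φ(1.44/√9.69)) ≈ 0.6437

By the reflection principle for Brownian motion, P(M_t ≥ a) = 2 · P(B_t ≥ a) for a ≥ 0. Since B_t ~ N(0, t), P(B_t ≥ 1.44) = 1 − Φ(1.44/√t) = 1 − Φ(1.44/√9.69) = 1 − Φ(0.4626). So
  P(M_{9.69} ≥ 1.44) = 2(1 − Φ(0.4626)) ≈ 0.6437.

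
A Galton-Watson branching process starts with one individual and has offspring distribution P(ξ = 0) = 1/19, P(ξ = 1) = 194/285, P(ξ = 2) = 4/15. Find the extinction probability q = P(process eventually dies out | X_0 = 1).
q = 15/76

The pgf is f(s) = 1/19 + 194/285·s + 4/15·s². The extinction probability q is the smallest fixed point of f in [0, 1]. Setting s = f(s):
  4/15·s² + (194/285 − 1)·s + 1/19 = 0
  4/15·s² − (1/19 + 4/15)·s + 1/19 = 0
which factors as (s − 1)·(4/15·s − 1/19) = 0, giving roots s = 1 and s = (1/19)/(4/15) = 15/76.
Mean offspring μ = 194/285 + 2·4/15 = 346/285 > 1 (supercritical), so q < 1. The extinction probability is the smaller root: q = (1/19)/(4/15) = 15/76.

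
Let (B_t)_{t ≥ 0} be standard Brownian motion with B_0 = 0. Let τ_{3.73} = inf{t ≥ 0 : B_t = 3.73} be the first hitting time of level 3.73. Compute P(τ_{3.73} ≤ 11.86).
P(τ_{3.73} ≤ 11.86) = 2(1 − Φ(3.73/√11.86)) = 2(1 − Φ(1.0831)) ≈ 0.2788

By the reflection principle for standard BM, P(τ_b ≤ t) = 2 · P(B_t ≥ b). Since B_t ~ N(0, t), P(B_t ≥ 3.73) = 1 − Φ(3.73/√t) = 1 − Φ(3.73/√11.86) = 1 − Φ(1.0831) ≈ 0.13938. Doubling: P(τ_{3.73} ≤ 11.86) ≈ 2 · 0.13938 = 0.27876 ≈ 0.2788.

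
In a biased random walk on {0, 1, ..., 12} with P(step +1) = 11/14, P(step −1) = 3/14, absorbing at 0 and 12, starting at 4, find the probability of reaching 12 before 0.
P(hit 12 before 0) = (1 − (3/11)^4) / (1 − (3/11)^12) = 214358881/215551363

Let u_k denote P(reach 12 before 0 | start at k). Boundary: u_0 = 0, u_12 = 1. Recurrence: u_k = 11/14·u_{k+1} + 3/14·u_{k-1} for 1 ≤ k ≤ 11. Try u_k = A + B·r^k with r = q/p = (3/14)/(11/14) = 3/11. Substitution satisfies the recurrence; boundary conditions give:
  u_k = (1 − r^k) / (1 − r^N) = (1 − (3/11)^4) / (1 − (3/11)^12) = 214358881/215551363.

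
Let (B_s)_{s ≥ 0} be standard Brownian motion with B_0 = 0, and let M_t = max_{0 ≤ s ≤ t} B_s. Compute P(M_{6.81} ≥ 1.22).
P(M_{6.81} ≥ 1.22) = 2·P(B_{6.81} ≥ 1.22) = 2(1 − Φ(1.22/√6.81)) ≈ 0.6401

By the reflection principle for Brownian motion, P(M_t ≥ a) = 2 · P(B_t ≥ a) for a ≥ 0. Since B_t ~ N(0, t), P(B_t ≥ 1.22) = 1 − Φ(1.22/√t) = 1 − Φ(1.22/√6.81) = 1 − Φ(0.4675). So
  P(M_{6.81} ≥ 1.22) = 2(1 − Φ(0.4675)) ≈ 0.6401.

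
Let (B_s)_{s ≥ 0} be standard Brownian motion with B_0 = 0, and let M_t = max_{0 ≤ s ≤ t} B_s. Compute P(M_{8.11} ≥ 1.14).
P(M_{8.11} ≥ 1.14) = 2·P(B_{8.11} ≥ 1.14) = 2(1 − Φ(1.14/√8.11)) ≈ 0.6889

By the reflection principle for Brownian motion, P(M_t ≥ a) = 2 · P(B_t ≥ a) for a ≥ 0. Since B_t ~ N(0, t), P(B_t ≥ 1.14) = 1 − Φ(1.14/√t) = 1 − Φ(1.14/√8.11) = 1 − Φ(0.4003). So
  P(M_{8.11} ≥ 1.14) = 2(1 − Φ(0.4003)) ≈ 0.6889.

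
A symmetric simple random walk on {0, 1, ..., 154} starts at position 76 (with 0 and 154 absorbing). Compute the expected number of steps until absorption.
E[τ | X_0 = 76] = 5928

Let v_k = E[τ | X_0 = k]. Boundary: v_0 = v_154 = 0. Recurrence: v_k = 1 + (v_{k-1} + v_{k+1})/2 for 1 ≤ k ≤ 153. The particular solution to v_k − (v_{k-1} + v_{k+1})/2 = 1 is v_k = −k^2. Adding homogeneous solution A + B k and matching boundaries gives v_k = k (154 − k). Substituting k = 76: v_76 = 76 · 78 = 5928.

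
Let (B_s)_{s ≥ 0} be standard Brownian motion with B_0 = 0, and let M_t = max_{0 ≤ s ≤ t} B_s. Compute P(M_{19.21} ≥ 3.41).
P(M_{19.21} ≥ 3.41) = 2·P(B_{19.21} ≥ 3.41) = 2(1 − Φ(3.41/√19.21)) ≈ 0.4366

By the reflection principle for Brownian motion, P(M_t ≥ a) = 2 · P(B_t ≥ a) for a ≥ 0. Since B_t ~ N(0, t), P(B_t ≥ 3.41) = 1 − Φ(3.41/√t) = 1 − Φ(3.41/√19.21) = 1 − Φ(0.7780). So
  P(M_{19.21} ≥ 3.41) = 2(1 − Φ(0.7780)) ≈ 0.4366.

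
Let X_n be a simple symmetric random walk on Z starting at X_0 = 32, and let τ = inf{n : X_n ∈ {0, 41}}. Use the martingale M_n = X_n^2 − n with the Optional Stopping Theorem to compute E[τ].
E[τ] = 288

M_n = X_n^2 − n is a martingale (since E[X_{n+1}^2 | F_n] = X_n^2 + 1). By OST (τ has finite mean in a bounded region), E[M_τ] = E[M_0] = X_0^2 − 0 = 32^2 = 1024. Also E[M_τ] = E[X_τ^2] − E[τ]. The walk exits at 0 or 41, with P(hit 41 first) = 32/41, so E[X_τ^2] = 41^2 · 32/41 + 0 = 1312. Thus E[τ] = E[X_τ^2] − E[M_τ] = 1312 − 1024 = 288 = 32(41 − 32) = 288.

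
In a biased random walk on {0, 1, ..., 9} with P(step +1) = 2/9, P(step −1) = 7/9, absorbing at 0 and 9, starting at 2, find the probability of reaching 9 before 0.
P(hit 9 before 0) = (1 − (7/2)^2) / (1 − (7/2)^9) = 1152/8070619

Let u_k denote P(reach 9 before 0 | start at k). Boundary: u_0 = 0, u_9 = 1. Recurrence: u_k = 2/9·u_{k+1} + 7/9·u_{k-1} for 1 ≤ k ≤ 8. Try u_k = A + B·r^k with r = q/p = (7/9)/(2/9) = 7/2. Substitution satisfies the recurrence; boundary conditions give:
  u_k = (1 − r^k) / (1 − r^N) = (1 − (7/2)^2) / (1 − (7/2)^9) = 1152/8070619.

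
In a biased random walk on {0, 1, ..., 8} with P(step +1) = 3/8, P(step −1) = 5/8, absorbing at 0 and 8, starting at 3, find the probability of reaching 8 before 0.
P(hit 8 before 0) = (1 − (5/3)^3) / (1 − (5/3)^8) = 11907/192032

Let u_k denote P(reach 8 before 0 | start at k). Boundary: u_0 = 0, u_8 = 1. Recurrence: u_k = 3/8·u_{k+1} + 5/8·u_{k-1} for 1 ≤ k ≤ 7. Try u_k = A + B·r^k with r = q/p = (5/8)/(3/8) = 5/3. Substitution satisfies the recurrence; boundary conditions give:
  u_k = (1 − r^k) / (1 − r^N) = (1 − (5/3)^3) / (1 − (5/3)^8) = 11907/192032.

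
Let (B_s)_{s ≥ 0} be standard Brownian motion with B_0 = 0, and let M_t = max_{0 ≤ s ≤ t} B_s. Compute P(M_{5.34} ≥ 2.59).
P(M_{5.34} ≥ 2.59) = 2·P(B_{5.34} ≥ 2.59) = 2(1 − Φ(2.59/√5.34)) ≈ 0.2624

By the reflection principle for Brownian motion, P(M_t ≥ a) = 2 · P(B_t ≥ a) for a ≥ 0. Since B_t ~ N(0, t), P(B_t ≥ 2.59) = 1 − Φ(2.59/√t) = 1 − Φ(2.59/√5.34) = 1 − Φ(1.1208). So
  P(M_{5.34} ≥ 2.59) = 2(1 − Φ(1.1208)) ≈ 0.2624.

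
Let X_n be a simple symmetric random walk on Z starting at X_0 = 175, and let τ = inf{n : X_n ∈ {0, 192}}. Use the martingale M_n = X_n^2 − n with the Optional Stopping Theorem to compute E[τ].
E[τ] = 2975

M_n = X_n^2 − n is a martingale (since E[X_{n+1}^2 | F_n] = X_n^2 + 1). By OST (τ has finite mean in a bounded region), E[M_τ] = E[M_0] = X_0^2 − 0 = 175^2 = 30625. Also E[M_τ] = E[X_τ^2] − E[τ]. The walk exits at 0 or 192, with P(hit 192 first) = 175/192, so E[X_τ^2] = 192^2 · 175/192 + 0 = 33600. Thus E[τ] = E[X_τ^2] − E[M_τ] = 33600 − 30625 = 2975 = 175(192 − 175) = 2975.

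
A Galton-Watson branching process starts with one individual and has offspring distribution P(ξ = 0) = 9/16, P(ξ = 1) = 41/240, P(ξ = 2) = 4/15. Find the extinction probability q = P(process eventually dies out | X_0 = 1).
q = 1

Mean offspring μ = 0·9/16 + 1·41/240 + 2·4/15 = 169/240 ≤ 1. For μ ≤ 1 with offspring not concentrated at 1, the Galton-Watson process goes extinct almost surely, so q = 1.
(Algebraic check: The pgf is f(s) = 9/16 + 41/240·s + 4/15·s². The extinction probability q is the smallest fixed point of f in [0, 1]. Setting s = f(s):
  4/15·s² + (41/240 − 1)·s + 9/16 = 0
  4/15·s² − (9/16 + 4/15)·s + 9/16 = 0
which factors as (s − 1)·(4/15·s − 9/16) = 0, giving roots s = 1 and s = (9/16)/(4/15) = 135/64. Since 135/64 ≥ 1, the smallest root in [0, 1] is s = 1.)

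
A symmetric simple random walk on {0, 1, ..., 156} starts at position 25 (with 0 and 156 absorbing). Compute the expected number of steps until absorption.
E[τ | X_0 = 25] = 3275

Let v_k = E[τ | X_0 = k]. Boundary: v_0 = v_156 = 0. Recurrence: v_k = 1 + (v_{k-1} + v_{k+1})/2 for 1 ≤ k ≤ 155. The particular solution to v_k − (v_{k-1} + v_{k+1})/2 = 1 is v_k = −k^2. Adding homogeneous solution A + B k and matching boundaries gives v_k = k (156 − k). Substituting k = 25: v_25 = 25 · 131 = 3275.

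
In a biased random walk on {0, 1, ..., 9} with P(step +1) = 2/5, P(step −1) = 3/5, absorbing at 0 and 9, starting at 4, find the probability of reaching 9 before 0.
P(hit 9 before 0) = (1 − (3/2)^4) / (1 − (3/2)^9) = 2080/19171

Let u_k denote P(reach 9 before 0 | start at k). Boundary: u_0 = 0, u_9 = 1. Recurrence: u_k = 2/5·u_{k+1} + 3/5·u_{k-1} for 1 ≤ k ≤ 8. Try u_k = A + B·r^k with r = q/p = (3/5)/(2/5) = 3/2. Substitution satisfies the recurrence; boundary conditions give:
  u_k = (1 − r^k) / (1 − r^N) = (1 − (3/2)^4) / (1 − (3/2)^9) = 2080/19171.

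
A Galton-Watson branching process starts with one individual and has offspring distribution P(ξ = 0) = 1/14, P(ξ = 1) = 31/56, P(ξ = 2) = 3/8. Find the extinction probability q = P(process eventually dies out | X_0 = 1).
q = 4/21

The pgf is f(s) = 1/14 + 31/56·s + 3/8·s². The extinction probability q is the smallest fixed point of f in [0, 1]. Setting s = f(s):
  3/8·s² + (31/56 − 1)·s + 1/14 = 0
  3/8·s² − (1/14 + 3/8)·s + 1/14 = 0
which factors as (s − 1)·(3/8·s − 1/14) = 0, giving roots s = 1 and s = (1/14)/(3/8) = 4/21.
Mean offspring μ = 31/56 + 2·3/8 = 73/56 > 1 (supercritical), so q < 1. The extinction probability is the smaller root: q = (1/14)/(3/8) = 4/21.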